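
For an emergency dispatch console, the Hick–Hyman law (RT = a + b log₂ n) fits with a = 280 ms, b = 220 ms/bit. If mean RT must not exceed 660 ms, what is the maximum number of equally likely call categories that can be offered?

220·log₂ n ≤ 660 − 280 = 380, giving log₂ n ≤ 1.7273 and n ≤ 3.311. The largest whole number is 3.

3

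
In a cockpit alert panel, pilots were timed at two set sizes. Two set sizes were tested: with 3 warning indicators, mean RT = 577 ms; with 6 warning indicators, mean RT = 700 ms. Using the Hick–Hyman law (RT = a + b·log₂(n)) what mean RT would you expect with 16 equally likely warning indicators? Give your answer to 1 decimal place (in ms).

874.0 ms

Fit slope and intercept:
  b = (700 − 577) / (log₂ 6 − log₂ 3) = 123 / (2.5850 − 1.5850) = 123.000 ms/bit
  a = 577 − 123.000 × 1.5850 = 382.050 ms
Then RT(16) = 382.050 + 123.000 × log₂ 16 = 382.050 + 123.000 × 4 ≈ 874.050 ms.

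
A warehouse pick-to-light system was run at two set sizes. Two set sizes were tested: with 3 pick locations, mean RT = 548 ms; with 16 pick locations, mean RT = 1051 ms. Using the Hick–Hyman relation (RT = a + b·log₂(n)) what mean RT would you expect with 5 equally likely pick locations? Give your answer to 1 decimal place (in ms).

RT is linear in log₂ n, so two points fix the line:
  b = (1051 − 548) / (log₂ 16 − log₂ 3) = 503 / (4 − 1.5850) = 208.278 ms/bit
  a = 548 − 208.278 × 1.5850 = 217.887 ms
Then RT(5) = 217.887 + 208.278 × log₂ 5 = 217.887 + 208.278 × 2.3219 ≈ 701.494 ms.

701.5 ms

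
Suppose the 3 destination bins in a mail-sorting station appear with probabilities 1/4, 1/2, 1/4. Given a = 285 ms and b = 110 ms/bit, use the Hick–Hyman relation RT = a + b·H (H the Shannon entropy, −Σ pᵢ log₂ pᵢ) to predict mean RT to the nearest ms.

H = −Σ pᵢ log₂ pᵢ = 0.25·2 + 0.5·1 + 0.25·2 = 1.500 bits.
RT = 285 + 110 × 1.500 = 450.00 ms.

450 ms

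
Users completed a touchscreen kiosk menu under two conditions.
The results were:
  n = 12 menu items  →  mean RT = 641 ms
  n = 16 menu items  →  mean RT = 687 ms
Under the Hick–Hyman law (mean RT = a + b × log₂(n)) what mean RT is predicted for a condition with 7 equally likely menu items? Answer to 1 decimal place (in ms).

Fit slope and intercept:
  b = (687 − 641) / (log₂ 16 − log₂ 12) = 46 / (4 − 3.5850) = 110.833 ms/bit
  a = 641 − 110.833 × 3.5850 = 243.667 ms
Then RT(7) = 243.667 + 110.833 × log₂ 7 = 243.667 + 110.833 × 2.8074 ≈ 554.815 ms.

554.8 ms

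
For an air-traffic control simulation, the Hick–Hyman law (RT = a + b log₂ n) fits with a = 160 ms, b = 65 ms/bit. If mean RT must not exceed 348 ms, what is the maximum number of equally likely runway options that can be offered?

7

65·log₂ n ≤ 348 − 160 = 188, giving log₂ n ≤ 2.8923 and n ≤ 7.425. The largest whole number is 7.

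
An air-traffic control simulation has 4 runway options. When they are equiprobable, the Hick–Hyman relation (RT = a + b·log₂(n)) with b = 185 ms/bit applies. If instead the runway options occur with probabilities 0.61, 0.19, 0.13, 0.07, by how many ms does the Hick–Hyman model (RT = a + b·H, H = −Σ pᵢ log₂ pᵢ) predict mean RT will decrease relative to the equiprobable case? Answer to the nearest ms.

The RT saving is b·ΔH. Equiprobable H₀ = log₂(4) = 2.0000 bits; with the given probabilities H = 1.5414 bits.
b·(H₀ − H) = 185 × (2.0000 − 1.5414) = 84.84 ms.

85 ms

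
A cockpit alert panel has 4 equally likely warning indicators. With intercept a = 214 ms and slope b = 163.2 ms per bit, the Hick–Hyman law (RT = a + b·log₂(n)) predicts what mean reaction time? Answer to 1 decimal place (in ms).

540.4 ms

log₂(4) = 2 bits, so RT = 214 + 163.2 × 2 ≈ 540.400 ms.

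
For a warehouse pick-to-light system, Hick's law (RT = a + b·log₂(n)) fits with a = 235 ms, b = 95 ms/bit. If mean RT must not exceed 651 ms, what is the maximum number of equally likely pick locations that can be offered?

Information budget: (651 − 235)/95 = 4.3789 bits, so n ≤ 2^4.3789 = 20.806 → at most 20.

20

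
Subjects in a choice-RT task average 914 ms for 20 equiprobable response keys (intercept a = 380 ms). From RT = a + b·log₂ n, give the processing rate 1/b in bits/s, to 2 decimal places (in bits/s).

8.09 bits/s

Choice component = 914 − 380 = 534 ms over log₂(20) = 4.3219 bits.
b = 534 / 4.3219 = 123.556 ms/bit, so 1/b = 8.093 bits/s.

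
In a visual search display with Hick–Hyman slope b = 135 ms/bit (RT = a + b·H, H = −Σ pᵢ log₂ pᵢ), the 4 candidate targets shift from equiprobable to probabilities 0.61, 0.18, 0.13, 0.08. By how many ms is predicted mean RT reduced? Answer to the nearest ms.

60 ms

The RT saving is b·ΔH. Equiprobable H₀ = log₂(4) = 2.0000 bits; with the given probabilities H = 1.5545 bits.
b·(H₀ − H) = 135 × (2.0000 − 1.5545) = 60.15 ms.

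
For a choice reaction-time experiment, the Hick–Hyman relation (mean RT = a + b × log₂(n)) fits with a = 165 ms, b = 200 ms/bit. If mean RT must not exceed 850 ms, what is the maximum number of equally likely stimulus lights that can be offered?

Set 165 + 200·log₂ n ≤ 850 → log₂ n ≤ (850 − 165)/200 = 3.4250.
So n ≤ 2^3.4250 = 10.741; the largest integer n is 10.

10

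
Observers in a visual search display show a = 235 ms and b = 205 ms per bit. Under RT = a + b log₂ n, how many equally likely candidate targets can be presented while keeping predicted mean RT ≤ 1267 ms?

Set 235 + 205·log₂ n ≤ 1267 → log₂ n ≤ (1267 − 235)/205 = 5.0341.
So n ≤ 2^5.0341 = 32.766; the largest integer n is 32.

32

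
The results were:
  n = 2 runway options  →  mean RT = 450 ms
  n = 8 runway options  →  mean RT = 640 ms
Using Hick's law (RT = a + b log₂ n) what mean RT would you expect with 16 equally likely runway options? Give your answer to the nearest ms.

735 ms

Solve the two-equation system in a and b:
  b = (640 − 450) / (log₂ 8 − log₂ 2) = 190 / (3 − 1) = 95 ms/bit
  a = 450 − 95 × 1 = 355 ms
Then RT(16) = 355 + 95 × log₂ 16 = 355 + 95 × 4 ≈ 735.000 ms.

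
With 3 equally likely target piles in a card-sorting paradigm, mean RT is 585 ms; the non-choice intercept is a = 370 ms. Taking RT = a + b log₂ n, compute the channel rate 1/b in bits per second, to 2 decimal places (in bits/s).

7.37 bits/s

b = (585 − 370)/log₂ 3 = 215/1.5850 = 135.650 ms per bit = 0.13565 s/bit; the reciprocal is 7.372 bits/s.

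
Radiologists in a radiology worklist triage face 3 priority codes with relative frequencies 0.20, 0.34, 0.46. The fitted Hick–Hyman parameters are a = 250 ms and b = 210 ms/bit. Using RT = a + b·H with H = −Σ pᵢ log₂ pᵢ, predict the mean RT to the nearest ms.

567 ms

H = 0.20·log₂(1/0.20) + 0.34·log₂(1/0.34) + 0.46·log₂(1/0.46) = 1.5089 bits.
RT = 250 + 210 × 1.5089 = 566.87 ms.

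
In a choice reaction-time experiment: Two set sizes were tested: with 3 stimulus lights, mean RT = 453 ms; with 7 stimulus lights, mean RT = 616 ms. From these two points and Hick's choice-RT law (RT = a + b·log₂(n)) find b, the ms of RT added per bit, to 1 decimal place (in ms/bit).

133.3 ms/bit

b = (RT₂ − RT₁)/(log₂ n₂ − log₂ n₁) = (616 − 453)/(2.8074 − 1.5850) = 133.345 ms/bit.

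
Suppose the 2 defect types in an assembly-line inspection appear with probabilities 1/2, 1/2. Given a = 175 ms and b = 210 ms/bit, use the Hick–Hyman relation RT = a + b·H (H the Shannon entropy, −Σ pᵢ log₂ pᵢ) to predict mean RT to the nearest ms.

385 ms

Each term −pᵢ log₂ pᵢ: 0.5·1 + 0.5·1; summed, H = 1.000 bits.
Mean RT = a + bH = 175 + 210·1.000 = 385.00 ms.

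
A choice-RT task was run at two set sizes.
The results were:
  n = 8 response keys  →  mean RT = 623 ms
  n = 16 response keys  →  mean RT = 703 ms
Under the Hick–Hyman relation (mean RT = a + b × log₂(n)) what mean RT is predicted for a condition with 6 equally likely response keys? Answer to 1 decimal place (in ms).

Solve the two-equation system in a and b:
  b = (703 − 623) / (log₂ 16 − log₂ 8) = 80 / (4 − 3) = 80.000 ms/bit
  a = 623 − 80.000 × 3 = 383.000 ms
Then RT(6) = 383.000 + 80.000 × log₂ 6 = 383.000 + 80.000 × 2.5850 ≈ 589.797 ms.

589.8 ms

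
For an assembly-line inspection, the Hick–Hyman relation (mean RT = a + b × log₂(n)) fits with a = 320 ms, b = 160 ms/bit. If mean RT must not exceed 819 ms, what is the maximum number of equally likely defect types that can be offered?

8

160·log₂ n ≤ 819 − 320 = 499, giving log₂ n ≤ 3.1187 and n ≤ 8.686. The largest whole number is 8.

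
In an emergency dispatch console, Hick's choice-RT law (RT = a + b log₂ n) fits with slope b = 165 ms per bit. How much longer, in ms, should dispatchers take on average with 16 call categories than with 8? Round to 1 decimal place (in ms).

Only the slope matters, since a is common to both: ΔRT = b·log₂(n₂/n₁).
log₂(16) − log₂(8) = log₂(16/8) = log₂(2) = 1.
ΔRT = 165 × 1.0000 = 165.000 ms.

165.0 ms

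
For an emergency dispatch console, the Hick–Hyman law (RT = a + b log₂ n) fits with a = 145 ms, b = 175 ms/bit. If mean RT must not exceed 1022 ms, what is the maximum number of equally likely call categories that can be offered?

175·log₂ n ≤ 1022 − 145 = 877, giving log₂ n ≤ 5.0114 and n ≤ 32.255. The largest whole number is 32.

32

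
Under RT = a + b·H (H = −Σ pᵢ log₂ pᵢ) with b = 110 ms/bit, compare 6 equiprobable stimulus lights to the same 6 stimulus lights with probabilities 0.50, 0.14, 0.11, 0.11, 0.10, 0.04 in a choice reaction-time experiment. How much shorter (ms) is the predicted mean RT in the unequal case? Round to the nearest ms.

52 ms

The RT saving is b·ΔH. Equiprobable H₀ = log₂(6) = 2.5850 bits; with the given probabilities H = 2.1156 bits.
b·(H₀ − H) = 110 × (2.5850 − 2.1156) = 51.63 ms.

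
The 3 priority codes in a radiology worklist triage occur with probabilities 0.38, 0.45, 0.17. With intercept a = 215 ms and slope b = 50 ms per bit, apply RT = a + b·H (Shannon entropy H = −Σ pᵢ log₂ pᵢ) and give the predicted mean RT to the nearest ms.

Entropy contributions −pᵢ log₂ pᵢ: 0.5305, 0.5184, 0.4346; sum H = 1.4834 bits.
RT = a + bH = 215 + 50·1.4834 = 289.17 ms.

289 ms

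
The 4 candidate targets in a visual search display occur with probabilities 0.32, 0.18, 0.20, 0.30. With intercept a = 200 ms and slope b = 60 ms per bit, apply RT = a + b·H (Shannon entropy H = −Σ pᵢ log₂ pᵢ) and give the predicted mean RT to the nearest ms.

317 ms

Entropy contributions −pᵢ log₂ pᵢ: 0.5260, 0.4453, 0.4644, 0.5211; sum H = 1.9568 bits.
RT = a + bH = 200 + 60·1.9568 = 317.41 ms.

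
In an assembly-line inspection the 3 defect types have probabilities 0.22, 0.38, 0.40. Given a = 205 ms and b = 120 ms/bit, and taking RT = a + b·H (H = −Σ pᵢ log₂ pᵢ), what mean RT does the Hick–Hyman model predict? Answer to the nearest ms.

390 ms

H = 0.22·log₂(1/0.22) + 0.38·log₂(1/0.38) + 0.40·log₂(1/0.40) = 1.5398 bits.
RT = 205 + 120 × 1.5398 = 389.78 ms.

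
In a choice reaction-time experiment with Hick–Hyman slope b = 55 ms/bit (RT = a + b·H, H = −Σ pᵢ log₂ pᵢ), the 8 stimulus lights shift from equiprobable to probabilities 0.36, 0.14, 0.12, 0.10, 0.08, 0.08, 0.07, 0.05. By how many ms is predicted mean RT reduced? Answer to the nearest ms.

The RT saving is b·ΔH. Equiprobable H₀ = log₂(8) = 3.0000 bits; with the given probabilities H = 2.6947 bits.
b·(H₀ − H) = 55 × (3.0000 − 2.6947) = 16.79 ms.

17 ms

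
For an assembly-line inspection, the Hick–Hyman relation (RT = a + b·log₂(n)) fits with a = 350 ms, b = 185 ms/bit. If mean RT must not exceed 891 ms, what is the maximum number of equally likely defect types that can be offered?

7

Information budget: (891 − 350)/185 = 2.9243 bits, so n ≤ 2^2.9243 = 7.591 → at most 7.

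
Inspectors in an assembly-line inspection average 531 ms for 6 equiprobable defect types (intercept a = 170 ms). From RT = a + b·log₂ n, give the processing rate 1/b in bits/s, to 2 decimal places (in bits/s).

7.16 bits/s

Choice component = 531 − 170 = 361 ms over log₂(6) = 2.5850 bits.
b = 361 / 2.5850 = 139.654 ms/bit, so 1/b = 7.161 bits/s.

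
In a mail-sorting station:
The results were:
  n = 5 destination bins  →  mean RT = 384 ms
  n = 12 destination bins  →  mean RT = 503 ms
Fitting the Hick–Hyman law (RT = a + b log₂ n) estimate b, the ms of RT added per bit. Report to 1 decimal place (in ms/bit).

94.2 ms/bit

The slope on a log₂ axis is (503 − 384) / (3.5850 − 2.3219) = 94.218 ms/bit.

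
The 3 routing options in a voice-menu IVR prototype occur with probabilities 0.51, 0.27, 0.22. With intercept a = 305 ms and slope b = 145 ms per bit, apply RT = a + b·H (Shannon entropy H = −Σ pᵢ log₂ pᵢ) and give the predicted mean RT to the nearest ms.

520 ms

Entropy contributions −pᵢ log₂ pᵢ: 0.4954, 0.5100, 0.4806; sum H = 1.4860 bits.
RT = a + bH = 305 + 145·1.4860 = 520.47 ms.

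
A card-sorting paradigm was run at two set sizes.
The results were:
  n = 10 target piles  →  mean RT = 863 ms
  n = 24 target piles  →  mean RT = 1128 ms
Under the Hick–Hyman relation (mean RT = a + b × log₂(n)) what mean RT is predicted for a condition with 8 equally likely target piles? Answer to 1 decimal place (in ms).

795.5 ms

RT is linear in log₂ n, so two points fix the line:
  b = (1128 − 863) / (log₂ 24 − log₂ 10) = 265 / (4.5850 − 3.3219) = 209.812 ms/bit
  a = 863 − 209.812 × 3.3219 = 166.019 ms
Then RT(8) = 166.019 + 209.812 × log₂ 8 = 166.019 + 209.812 × 3 ≈ 795.456 ms.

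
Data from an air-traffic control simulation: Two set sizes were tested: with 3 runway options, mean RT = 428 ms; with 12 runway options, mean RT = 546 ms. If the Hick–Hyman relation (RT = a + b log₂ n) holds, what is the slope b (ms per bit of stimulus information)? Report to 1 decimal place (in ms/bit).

b = (RT₂ − RT₁)/(log₂ n₂ − log₂ n₁) = (546 − 428)/(3.5850 − 1.5850) = 59.000 ms/bit.

59.0 ms/bit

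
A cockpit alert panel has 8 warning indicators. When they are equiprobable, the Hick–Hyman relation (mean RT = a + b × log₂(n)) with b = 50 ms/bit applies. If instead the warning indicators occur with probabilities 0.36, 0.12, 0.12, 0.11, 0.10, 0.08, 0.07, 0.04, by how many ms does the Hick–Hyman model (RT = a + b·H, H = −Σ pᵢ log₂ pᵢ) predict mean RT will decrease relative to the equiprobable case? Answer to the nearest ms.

15 ms

Equiprobable entropy H₀ = log₂ 8 = 3.0000 bits.
Skewed entropy H = −Σ pᵢ log₂ pᵢ = 2.6930 bits.
ΔRT = b·(H₀ − H) = 50 × 0.3070 = 15.35 ms.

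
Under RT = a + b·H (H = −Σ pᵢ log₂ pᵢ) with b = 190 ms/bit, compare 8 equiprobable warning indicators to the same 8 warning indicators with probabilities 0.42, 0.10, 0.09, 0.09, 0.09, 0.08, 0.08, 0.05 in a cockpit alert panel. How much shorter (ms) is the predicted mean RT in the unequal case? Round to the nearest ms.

77 ms

The RT saving is b·ΔH. Equiprobable H₀ = log₂(8) = 3.0000 bits; with the given probabilities H = 2.5949 bits.
b·(H₀ − H) = 190 × (3.0000 − 2.5949) = 76.97 ms.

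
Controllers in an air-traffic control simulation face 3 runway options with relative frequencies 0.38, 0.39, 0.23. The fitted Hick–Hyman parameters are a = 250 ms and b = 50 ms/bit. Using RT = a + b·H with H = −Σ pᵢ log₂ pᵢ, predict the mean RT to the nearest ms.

327 ms

Entropy contributions −pᵢ log₂ pᵢ: 0.5305, 0.5298, 0.4877; sum H = 1.5479 bits.
RT = a + bH = 250 + 50·1.5479 = 327.40 ms.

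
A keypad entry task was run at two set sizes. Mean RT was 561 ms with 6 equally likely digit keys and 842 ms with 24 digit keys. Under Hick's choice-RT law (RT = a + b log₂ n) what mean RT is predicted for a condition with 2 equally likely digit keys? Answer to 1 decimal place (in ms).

338.3 ms

With log₂ n on the abscissa the relation is linear; from the two conditions:
  b = (842 − 561) / (log₂ 24 − log₂ 6) = 281 / (4.5850 − 2.5850) = 140.500 ms/bit
  a = 561 − 140.500 × 2.5850 = 197.813 ms
Then RT(2) = 197.813 + 140.500 × log₂ 2 = 197.813 + 140.500 × 1 ≈ 338.313 ms.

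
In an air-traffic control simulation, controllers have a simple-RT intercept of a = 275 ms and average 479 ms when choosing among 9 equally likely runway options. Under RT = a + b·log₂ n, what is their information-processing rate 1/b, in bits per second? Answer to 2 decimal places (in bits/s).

Choice component = 479 − 275 = 204 ms over log₂(9) = 3.1699 bits.
b = 204 / 3.1699 = 64.355 ms/bit, so 1/b = 15.539 bits/s.

15.54 bits/s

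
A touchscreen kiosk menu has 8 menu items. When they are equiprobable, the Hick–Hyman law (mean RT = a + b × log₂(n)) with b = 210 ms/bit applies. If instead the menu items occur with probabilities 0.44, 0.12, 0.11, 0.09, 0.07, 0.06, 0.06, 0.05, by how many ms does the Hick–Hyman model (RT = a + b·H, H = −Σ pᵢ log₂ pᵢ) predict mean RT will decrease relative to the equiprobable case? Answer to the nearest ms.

The RT saving is b·ΔH. Equiprobable H₀ = log₂(8) = 3.0000 bits; with the given probabilities H = 2.5229 bits.
b·(H₀ − H) = 210 × (3.0000 − 2.5229) = 100.20 ms.

100 ms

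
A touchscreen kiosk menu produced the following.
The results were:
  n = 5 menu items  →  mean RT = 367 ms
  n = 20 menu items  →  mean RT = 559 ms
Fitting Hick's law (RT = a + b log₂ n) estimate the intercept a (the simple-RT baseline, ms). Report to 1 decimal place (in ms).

144.1 ms

b = (RT₂ − RT₁)/(log₂ n₂ − log₂ n₁) = (559 − 367)/(4.3219 − 2.3219) = 96.000 ms/bit.
Intercept: a = 367 − 96.000·log₂(5) = 144.095 ms.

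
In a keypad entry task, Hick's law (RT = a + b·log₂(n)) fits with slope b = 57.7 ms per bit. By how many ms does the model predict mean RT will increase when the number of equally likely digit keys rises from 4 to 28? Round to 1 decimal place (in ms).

ΔRT = (a + b log₂ n₂) − (a + b log₂ n₁) = b·(log₂ n₂ − log₂ n₁).
log₂(28) − log₂(4) = 4.8074 − 2 = 2.8074.
ΔRT = 57.7 × 2.8074 = 161.984 ms.

162.0 ms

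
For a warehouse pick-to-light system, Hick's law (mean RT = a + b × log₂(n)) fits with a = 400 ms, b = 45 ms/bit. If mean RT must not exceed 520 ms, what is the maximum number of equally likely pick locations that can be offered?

Set 400 + 45·log₂ n ≤ 520 → log₂ n ≤ (520 − 400)/45 = 2.6667.
So n ≤ 2^2.6667 = 6.350; the largest integer n is 6.

6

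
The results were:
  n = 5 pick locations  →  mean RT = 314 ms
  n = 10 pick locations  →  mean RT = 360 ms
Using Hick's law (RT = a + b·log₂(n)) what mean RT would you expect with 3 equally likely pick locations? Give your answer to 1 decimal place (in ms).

RT is linear in log₂ n, so two points fix the line:
  b = (360 − 314) / (log₂ 10 − log₂ 5) = 46 / (3.3219 − 2.3219) = 46.000 ms/bit
  a = 314 − 46.000 × 2.3219 = 207.191 ms
Then RT(3) = 207.191 + 46.000 × log₂ 3 = 207.191 + 46.000 × 1.5850 ≈ 280.100 ms.

280.1 ms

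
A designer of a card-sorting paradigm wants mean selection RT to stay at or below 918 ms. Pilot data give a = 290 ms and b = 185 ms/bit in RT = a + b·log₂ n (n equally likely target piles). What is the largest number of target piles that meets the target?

10

Set 290 + 185·log₂ n ≤ 918 → log₂ n ≤ (918 − 290)/185 = 3.3946.
So n ≤ 2^3.3946 = 10.517; the largest integer n is 10.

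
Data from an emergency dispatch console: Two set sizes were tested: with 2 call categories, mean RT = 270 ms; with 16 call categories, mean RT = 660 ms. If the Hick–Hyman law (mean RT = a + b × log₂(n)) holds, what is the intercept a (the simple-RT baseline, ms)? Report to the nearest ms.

b = (RT₂ − RT₁)/(log₂ n₂ − log₂ n₁) = (660 − 270)/(4 − 1) = 130 ms/bit.
a = RT₁ − b·log₂ n₁ = 270 − 130 × 1 = 140.000 ms.

140 ms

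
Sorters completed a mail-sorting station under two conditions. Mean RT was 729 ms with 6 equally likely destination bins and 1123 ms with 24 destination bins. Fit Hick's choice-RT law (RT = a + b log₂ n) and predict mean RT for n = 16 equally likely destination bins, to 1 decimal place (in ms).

1007.8 ms

RT is linear in log₂ n, so two points fix the line:
  b = (1123 − 729) / (log₂ 24 − log₂ 6) = 394 / (4.5850 − 2.5850) = 197.000 ms/bit
  a = 729 − 197.000 × 2.5850 = 219.762 ms
Then RT(16) = 219.762 + 197.000 × log₂ 16 = 219.762 + 197.000 × 4 ≈ 1007.762 ms.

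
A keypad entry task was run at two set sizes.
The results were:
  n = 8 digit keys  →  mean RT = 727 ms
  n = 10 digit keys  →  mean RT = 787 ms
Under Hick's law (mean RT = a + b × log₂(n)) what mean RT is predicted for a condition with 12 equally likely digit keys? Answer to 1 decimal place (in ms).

836.0 ms

RT is linear in log₂ n, so two points fix the line:
  b = (787 − 727) / (log₂ 10 − log₂ 8) = 60 / (3.3219 − 3) = 186.377 ms/bit
  a = 727 − 186.377 × 3 = 167.869 ms
Then RT(12) = 167.869 + 186.377 × log₂ 12 = 167.869 + 186.377 × 3.5850 ≈ 836.024 ms.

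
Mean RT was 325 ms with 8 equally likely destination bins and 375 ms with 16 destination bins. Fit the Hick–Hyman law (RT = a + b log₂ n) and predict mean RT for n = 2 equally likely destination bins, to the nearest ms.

225 ms

Solve the two-equation system in a and b:
  b = (375 − 325) / (log₂ 16 − log₂ 8) = 50 / (4 − 3) = 50 ms/bit
  a = 325 − 50 × 3 = 175 ms
Then RT(2) = 175 + 50 × log₂ 2 = 175 + 50 × 1 ≈ 225.000 ms.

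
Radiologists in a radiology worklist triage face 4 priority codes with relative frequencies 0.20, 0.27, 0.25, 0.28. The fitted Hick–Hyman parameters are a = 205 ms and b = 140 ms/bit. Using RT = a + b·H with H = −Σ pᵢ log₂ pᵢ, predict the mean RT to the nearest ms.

H = 0.20·log₂(1/0.20) + 0.27·log₂(1/0.27) + 0.25·log₂(1/0.25) + 0.28·log₂(1/0.28) = 1.9886 bits.
RT = 205 + 140 × 1.9886 = 483.41 ms.

483 ms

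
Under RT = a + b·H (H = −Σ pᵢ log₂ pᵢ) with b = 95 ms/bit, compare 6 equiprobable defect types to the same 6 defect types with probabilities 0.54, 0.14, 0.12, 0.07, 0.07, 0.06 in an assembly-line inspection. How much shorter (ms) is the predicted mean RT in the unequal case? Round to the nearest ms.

Equiprobable entropy H₀ = log₂ 6 = 2.5850 bits.
Skewed entropy H = −Σ pᵢ log₂ pᵢ = 2.0249 bits.
ΔRT = b·(H₀ − H) = 95 × 0.5601 = 53.21 ms.

53 ms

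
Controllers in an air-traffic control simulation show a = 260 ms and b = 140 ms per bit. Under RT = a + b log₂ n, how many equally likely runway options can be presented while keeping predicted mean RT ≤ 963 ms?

32

140·log₂ n ≤ 963 − 260 = 703, giving log₂ n ≤ 5.0214 and n ≤ 32.479. The largest whole number is 32.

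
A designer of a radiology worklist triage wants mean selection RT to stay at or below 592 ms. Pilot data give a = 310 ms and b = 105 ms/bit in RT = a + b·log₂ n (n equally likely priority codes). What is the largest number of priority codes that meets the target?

6

Set 310 + 105·log₂ n ≤ 592 → log₂ n ≤ (592 − 310)/105 = 2.6857.
So n ≤ 2^2.6857 = 6.434; the largest integer n is 6.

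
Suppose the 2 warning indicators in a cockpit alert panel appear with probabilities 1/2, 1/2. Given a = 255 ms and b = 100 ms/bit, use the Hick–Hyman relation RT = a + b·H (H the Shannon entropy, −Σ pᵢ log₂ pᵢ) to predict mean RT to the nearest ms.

Each term −pᵢ log₂ pᵢ: 0.5·1 + 0.5·1; summed, H = 1.000 bits.
Mean RT = a + bH = 255 + 100·1.000 = 355.00 ms.

355 ms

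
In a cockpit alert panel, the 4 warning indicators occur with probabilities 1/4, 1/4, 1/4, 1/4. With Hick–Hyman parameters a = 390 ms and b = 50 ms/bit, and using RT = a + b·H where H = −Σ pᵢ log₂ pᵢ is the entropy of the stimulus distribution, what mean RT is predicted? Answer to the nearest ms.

490 ms

Each term −pᵢ log₂ pᵢ: 0.25·2 + 0.25·2 + 0.25·2 + 0.25·2; summed, H = 2.000 bits.
Mean RT = a + bH = 390 + 50·2.000 = 490.00 ms.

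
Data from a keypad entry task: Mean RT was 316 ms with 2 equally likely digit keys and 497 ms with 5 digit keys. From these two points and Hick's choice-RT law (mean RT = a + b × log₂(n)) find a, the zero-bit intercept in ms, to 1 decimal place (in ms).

179.1 ms

The slope on a log₂ axis is (497 − 316) / (2.3219 − 1) = 136.921 ms/bit.
Intercept: a = 316 − 136.921·log₂(2) = 179.079 ms.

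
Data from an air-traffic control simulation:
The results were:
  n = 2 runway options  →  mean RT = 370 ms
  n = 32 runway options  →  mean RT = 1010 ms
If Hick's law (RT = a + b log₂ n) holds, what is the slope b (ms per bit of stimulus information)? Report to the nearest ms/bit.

Slope: b = (1010 − 370) / (log₂ 32 − log₂ 2) = 640/4.0000 = 160 ms/bit.

160 ms/bit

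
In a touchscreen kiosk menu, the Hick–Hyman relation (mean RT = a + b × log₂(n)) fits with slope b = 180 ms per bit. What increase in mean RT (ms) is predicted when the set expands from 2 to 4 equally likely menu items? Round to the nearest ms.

180 ms

ΔRT = (a + b log₂ n₂) − (a + b log₂ n₁) = b·(log₂ n₂ − log₂ n₁).
log₂(4) − log₂(2) = log₂(4/2) = log₂(2) = 1.
ΔRT = 180 × 1.0000 = 180.000 ms.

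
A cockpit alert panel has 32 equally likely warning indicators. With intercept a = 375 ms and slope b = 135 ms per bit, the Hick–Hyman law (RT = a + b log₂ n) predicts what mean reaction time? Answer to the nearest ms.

1050 ms

log₂(32) = 5 bits, so RT = 375 + 135 × 5 ≈ 1050.000 ms.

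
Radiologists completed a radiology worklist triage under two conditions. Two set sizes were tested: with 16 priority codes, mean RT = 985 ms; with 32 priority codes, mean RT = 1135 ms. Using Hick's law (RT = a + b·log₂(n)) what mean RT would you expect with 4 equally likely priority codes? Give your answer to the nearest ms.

685 ms

RT is linear in log₂ n, so two points fix the line:
  b = (1135 − 985) / (log₂ 32 − log₂ 16) = 150 / (5 − 4) = 150 ms/bit
  a = 985 − 150 × 4 = 385 ms
Then RT(4) = 385 + 150 × log₂ 4 = 385 + 150 × 2 ≈ 685.000 ms.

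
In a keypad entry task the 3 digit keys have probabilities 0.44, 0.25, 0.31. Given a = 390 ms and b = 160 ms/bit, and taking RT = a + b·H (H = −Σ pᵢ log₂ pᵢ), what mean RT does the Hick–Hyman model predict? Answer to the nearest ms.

637 ms

H = 0.44·log₂(1/0.44) + 0.25·log₂(1/0.25) + 0.31·log₂(1/0.31) = 1.5449 bits.
RT = 390 + 160 × 1.5449 = 637.19 ms.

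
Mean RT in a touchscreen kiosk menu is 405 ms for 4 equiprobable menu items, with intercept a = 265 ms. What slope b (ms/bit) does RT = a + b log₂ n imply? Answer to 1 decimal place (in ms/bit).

log₂(4) = 2 bits.
b = (RT − a)/log₂ n = (405 − 265) / 2 = 70.000 ms/bit.

70.0 ms/bit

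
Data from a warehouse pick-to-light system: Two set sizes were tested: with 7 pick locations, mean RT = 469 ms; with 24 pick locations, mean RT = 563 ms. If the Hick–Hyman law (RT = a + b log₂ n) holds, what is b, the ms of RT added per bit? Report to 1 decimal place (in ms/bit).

52.9 ms/bit

Slope: b = (563 − 469) / (log₂ 24 − log₂ 7) = 94/1.7776 = 52.880 ms/bit.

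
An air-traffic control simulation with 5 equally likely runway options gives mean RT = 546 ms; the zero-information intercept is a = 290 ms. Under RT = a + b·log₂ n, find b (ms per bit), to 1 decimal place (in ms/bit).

b = (546 − 290) / log₂(5) = 256 / 2.3219 = 110.253 ms/bit.

110.3 ms/bit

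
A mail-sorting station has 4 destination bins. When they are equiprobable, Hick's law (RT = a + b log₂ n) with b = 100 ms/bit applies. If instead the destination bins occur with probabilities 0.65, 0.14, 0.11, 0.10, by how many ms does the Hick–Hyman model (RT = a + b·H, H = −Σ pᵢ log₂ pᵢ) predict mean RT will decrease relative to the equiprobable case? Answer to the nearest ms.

The RT saving is b·ΔH. Equiprobable H₀ = log₂(4) = 2.0000 bits; with the given probabilities H = 1.4836 bits.
b·(H₀ − H) = 100 × (2.0000 − 1.4836) = 51.64 ms.

52 ms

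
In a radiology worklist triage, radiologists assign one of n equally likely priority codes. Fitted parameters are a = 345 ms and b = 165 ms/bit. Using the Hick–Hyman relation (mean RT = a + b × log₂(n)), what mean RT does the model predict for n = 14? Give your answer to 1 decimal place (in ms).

973.2 ms

log₂(14) = 3.8074 bits, so RT = 345 + 165 × 3.8074 ≈ 973.214 ms.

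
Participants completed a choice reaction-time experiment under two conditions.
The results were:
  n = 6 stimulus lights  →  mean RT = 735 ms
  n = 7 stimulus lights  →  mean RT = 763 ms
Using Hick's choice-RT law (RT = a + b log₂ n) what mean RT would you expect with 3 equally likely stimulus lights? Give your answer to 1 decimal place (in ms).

609.1 ms

Solve the two-equation system in a and b:
  b = (763 − 735) / (log₂ 7 − log₂ 6) = 28 / (2.8074 − 2.5850) = 125.904 ms/bit
  a = 735 − 125.904 × 2.5850 = 409.544 ms
Then RT(3) = 409.544 + 125.904 × log₂ 3 = 409.544 + 125.904 × 1.5850 ≈ 609.096 ms.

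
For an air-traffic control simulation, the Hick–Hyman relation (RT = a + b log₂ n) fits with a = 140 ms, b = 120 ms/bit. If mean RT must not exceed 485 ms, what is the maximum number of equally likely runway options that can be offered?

120·log₂ n ≤ 485 − 140 = 345, giving log₂ n ≤ 2.8750 and n ≤ 7.336. The largest whole number is 7.

7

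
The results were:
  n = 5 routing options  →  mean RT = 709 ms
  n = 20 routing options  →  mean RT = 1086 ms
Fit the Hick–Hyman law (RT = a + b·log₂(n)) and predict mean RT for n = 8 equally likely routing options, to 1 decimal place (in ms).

With log₂ n on the abscissa the relation is linear; from the two conditions:
  b = (1086 − 709) / (log₂ 20 − log₂ 5) = 377 / (4.3219 − 2.3219) = 188.500 ms/bit
  a = 709 − 188.500 × 2.3219 = 271.317 ms
Then RT(8) = 271.317 + 188.500 × log₂ 8 = 271.317 + 188.500 × 3 ≈ 836.817 ms.

836.8 ms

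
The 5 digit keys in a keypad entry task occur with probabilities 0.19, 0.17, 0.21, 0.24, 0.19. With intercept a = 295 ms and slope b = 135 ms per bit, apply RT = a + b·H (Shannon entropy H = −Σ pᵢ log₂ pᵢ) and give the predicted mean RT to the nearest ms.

607 ms

Entropy contributions −pᵢ log₂ pᵢ: 0.4552, 0.4346, 0.4728, 0.4941, 0.4552; sum H = 2.3120 bits.
RT = a + bH = 295 + 135·2.3120 = 607.12 ms.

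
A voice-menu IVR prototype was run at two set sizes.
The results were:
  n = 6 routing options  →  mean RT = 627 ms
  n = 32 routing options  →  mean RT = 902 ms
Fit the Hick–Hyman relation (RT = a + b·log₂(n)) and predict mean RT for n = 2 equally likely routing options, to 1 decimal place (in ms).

446.5 ms

Solve the two-equation system in a and b:
  b = (902 − 627) / (log₂ 32 − log₂ 6) = 275 / (5 − 2.5850) = 113.870 ms/bit
  a = 627 − 113.870 × 2.5850 = 332.651 ms
Then RT(2) = 332.651 + 113.870 × log₂ 2 = 332.651 + 113.870 × 1 ≈ 446.521 ms.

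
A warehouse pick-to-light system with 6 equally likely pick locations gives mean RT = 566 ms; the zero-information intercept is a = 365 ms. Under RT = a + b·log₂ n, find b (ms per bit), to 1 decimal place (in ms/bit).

6 alternatives carry log₂ 6 = 2.5850 bits; the choice cost is 566 − 365 = 201 ms, so b = 201/2.5850 = 77.757 ms/bit.

77.8 ms/bit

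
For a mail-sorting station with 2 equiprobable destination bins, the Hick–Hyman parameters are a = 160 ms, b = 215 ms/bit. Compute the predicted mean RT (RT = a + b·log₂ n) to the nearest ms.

log₂(2) = 1 bits, so RT = 160 + 215 × 1 ≈ 375.000 ms.

375 ms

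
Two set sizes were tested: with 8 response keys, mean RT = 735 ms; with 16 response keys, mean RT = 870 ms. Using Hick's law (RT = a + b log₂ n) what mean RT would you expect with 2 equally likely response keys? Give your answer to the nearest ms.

RT is linear in log₂ n, so two points fix the line:
  b = (870 − 735) / (log₂ 16 − log₂ 8) = 135 / (4 − 3) = 135 ms/bit
  a = 735 − 135 × 3 = 330 ms
Then RT(2) = 330 + 135 × log₂ 2 = 330 + 135 × 1 ≈ 465.000 ms.

465 ms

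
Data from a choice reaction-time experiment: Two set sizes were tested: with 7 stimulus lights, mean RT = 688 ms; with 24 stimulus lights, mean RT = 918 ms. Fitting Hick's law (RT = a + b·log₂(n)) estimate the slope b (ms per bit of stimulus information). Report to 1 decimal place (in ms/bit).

129.4 ms/bit

Slope: b = (918 − 688) / (log₂ 24 − log₂ 7) = 230/1.7776 = 129.387 ms/bit.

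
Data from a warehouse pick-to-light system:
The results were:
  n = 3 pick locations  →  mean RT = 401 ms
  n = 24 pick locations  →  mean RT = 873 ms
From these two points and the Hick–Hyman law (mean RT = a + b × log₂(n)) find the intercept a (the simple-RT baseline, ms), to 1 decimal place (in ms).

151.6 ms

Slope: b = (873 − 401) / (log₂ 24 − log₂ 3) = 472/3.0000 = 157.333 ms/bit.
a = RT₁ − b·log₂ n₁ = 401 − 157.333 × 1.5850 = 151.633 ms.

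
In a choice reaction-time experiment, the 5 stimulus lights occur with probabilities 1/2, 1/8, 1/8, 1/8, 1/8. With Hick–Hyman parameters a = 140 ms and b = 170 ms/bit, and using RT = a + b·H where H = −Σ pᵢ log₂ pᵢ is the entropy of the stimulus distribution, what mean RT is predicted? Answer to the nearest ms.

Each term −pᵢ log₂ pᵢ: 0.5·1 + 0.125·3 + 0.125·3 + 0.125·3 + 0.125·3; summed, H = 2.000 bits.
Mean RT = a + bH = 140 + 170·2.000 = 480.00 ms.

480 ms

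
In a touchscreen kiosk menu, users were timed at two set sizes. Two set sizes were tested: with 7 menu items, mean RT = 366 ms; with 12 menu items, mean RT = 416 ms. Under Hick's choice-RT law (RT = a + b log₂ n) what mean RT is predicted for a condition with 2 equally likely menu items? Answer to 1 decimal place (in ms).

249.8 ms

Solve the two-equation system in a and b:
  b = (416 − 366) / (log₂ 12 − log₂ 7) = 50 / (3.5850 − 2.8074) = 64.300 ms/bit
  a = 366 − 64.300 × 2.8074 = 185.488 ms
Then RT(2) = 185.488 + 64.300 × log₂ 2 = 185.488 + 64.300 × 1 ≈ 249.787 ms.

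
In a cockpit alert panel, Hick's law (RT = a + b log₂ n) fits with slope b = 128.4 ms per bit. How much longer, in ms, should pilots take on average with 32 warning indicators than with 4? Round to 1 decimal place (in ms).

385.2 ms

ΔRT = (a + b log₂ n₂) − (a + b log₂ n₁) = b·(log₂ n₂ − log₂ n₁).
log₂(32) − log₂(4) = log₂(32/4) = log₂(8) = 3.
ΔRT = 128.4 × 3.0000 = 385.200 ms.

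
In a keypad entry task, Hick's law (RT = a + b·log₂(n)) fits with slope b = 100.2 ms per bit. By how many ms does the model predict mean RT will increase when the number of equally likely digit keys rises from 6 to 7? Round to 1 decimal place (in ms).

ΔRT = (a + b log₂ n₂) − (a + b log₂ n₁) = b·(log₂ n₂ − log₂ n₁).
log₂(7) − log₂(6) = 2.8074 − 2.5850 = 0.2224.
ΔRT = 100.2 × 0.2224 = 22.284 ms.

22.3 ms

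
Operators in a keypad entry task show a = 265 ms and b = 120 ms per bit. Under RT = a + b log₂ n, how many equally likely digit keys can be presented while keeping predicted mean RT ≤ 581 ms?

120·log₂ n ≤ 581 − 265 = 316, giving log₂ n ≤ 2.6333 and n ≤ 6.205. The largest whole number is 6.

6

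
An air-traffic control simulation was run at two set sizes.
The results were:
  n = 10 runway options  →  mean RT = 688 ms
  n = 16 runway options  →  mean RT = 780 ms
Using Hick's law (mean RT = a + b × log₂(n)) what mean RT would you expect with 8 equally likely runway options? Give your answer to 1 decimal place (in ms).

With log₂ n on the abscissa the relation is linear; from the two conditions:
  b = (780 − 688) / (log₂ 16 − log₂ 10) = 92 / (4 − 3.3219) = 135.679 ms/bit
  a = 688 − 135.679 × 3.3219 = 237.285 ms
Then RT(8) = 237.285 + 135.679 × log₂ 8 = 237.285 + 135.679 × 3 ≈ 644.321 ms.

644.3 ms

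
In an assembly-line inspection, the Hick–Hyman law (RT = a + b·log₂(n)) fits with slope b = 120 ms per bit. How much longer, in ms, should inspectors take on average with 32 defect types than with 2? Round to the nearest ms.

480 ms

Only the slope matters, since a is common to both: ΔRT = b·log₂(n₂/n₁).
log₂(32) − log₂(2) = log₂(32/2) = log₂(16) = 4.
ΔRT = 120 × 4.0000 = 480.000 ms.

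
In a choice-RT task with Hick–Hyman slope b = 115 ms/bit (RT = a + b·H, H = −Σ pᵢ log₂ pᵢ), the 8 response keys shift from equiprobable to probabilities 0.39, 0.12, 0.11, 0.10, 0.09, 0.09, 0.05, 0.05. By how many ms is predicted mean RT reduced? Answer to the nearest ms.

42 ms

Equiprobable entropy H₀ = log₂ 8 = 3.0000 bits.
Skewed entropy H = −Σ pᵢ log₂ pᵢ = 2.6368 bits.
ΔRT = b·(H₀ − H) = 115 × 0.3632 = 41.76 ms.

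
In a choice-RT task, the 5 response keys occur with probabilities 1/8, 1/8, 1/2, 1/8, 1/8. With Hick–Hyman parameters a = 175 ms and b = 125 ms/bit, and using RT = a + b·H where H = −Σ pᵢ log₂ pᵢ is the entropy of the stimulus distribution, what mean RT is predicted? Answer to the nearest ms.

425 ms

H = −Σ pᵢ log₂ pᵢ = 0.125·3 + 0.125·3 + 0.5·1 + 0.125·3 + 0.125·3 = 2.000 bits.
RT = 175 + 125 × 2.000 = 425.00 ms.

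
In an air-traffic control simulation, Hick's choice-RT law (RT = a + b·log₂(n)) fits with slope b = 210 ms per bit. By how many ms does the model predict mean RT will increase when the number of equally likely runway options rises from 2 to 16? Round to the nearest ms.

The intercept a cancels: ΔRT = b·(log₂ n₂ − log₂ n₁) = b·log₂(n₂/n₁).
log₂(16) − log₂(2) = log₂(16/2) = log₂(8) = 3.
ΔRT = 210 × 3.0000 = 630.000 ms.

630 ms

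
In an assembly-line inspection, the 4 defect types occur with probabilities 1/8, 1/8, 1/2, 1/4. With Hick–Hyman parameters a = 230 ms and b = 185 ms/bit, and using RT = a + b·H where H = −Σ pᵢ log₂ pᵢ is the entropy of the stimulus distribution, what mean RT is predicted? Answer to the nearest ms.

554 ms

Each term −pᵢ log₂ pᵢ: 0.125·3 + 0.125·3 + 0.5·1 + 0.25·2; summed, H = 1.750 bits.
Mean RT = a + bH = 230 + 185·1.750 = 553.75 ms.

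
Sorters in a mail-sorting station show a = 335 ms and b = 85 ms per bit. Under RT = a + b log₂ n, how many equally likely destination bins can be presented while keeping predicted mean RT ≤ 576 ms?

7

Information budget: (576 − 335)/85 = 2.8353 bits, so n ≤ 2^2.8353 = 7.137 → at most 7.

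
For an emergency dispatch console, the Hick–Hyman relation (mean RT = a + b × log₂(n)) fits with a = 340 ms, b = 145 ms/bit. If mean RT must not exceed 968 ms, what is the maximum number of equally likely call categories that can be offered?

20

Information budget: (968 − 340)/145 = 4.3310 bits, so n ≤ 2^4.3310 = 20.127 → at most 20.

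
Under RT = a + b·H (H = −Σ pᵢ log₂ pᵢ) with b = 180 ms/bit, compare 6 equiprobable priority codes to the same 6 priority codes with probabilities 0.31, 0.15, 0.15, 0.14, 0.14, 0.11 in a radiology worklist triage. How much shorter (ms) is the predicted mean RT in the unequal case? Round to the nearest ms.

17 ms

The RT saving is b·ΔH. Equiprobable H₀ = log₂(6) = 2.5850 bits; with the given probabilities H = 2.4894 bits.
b·(H₀ − H) = 180 × (2.5850 − 2.4894) = 17.20 ms.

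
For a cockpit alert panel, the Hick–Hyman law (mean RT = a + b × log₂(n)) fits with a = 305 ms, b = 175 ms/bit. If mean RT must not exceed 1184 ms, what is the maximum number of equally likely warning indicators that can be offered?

32

Information budget: (1184 − 305)/175 = 5.0229 bits, so n ≤ 2^5.0229 = 32.511 → at most 32.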